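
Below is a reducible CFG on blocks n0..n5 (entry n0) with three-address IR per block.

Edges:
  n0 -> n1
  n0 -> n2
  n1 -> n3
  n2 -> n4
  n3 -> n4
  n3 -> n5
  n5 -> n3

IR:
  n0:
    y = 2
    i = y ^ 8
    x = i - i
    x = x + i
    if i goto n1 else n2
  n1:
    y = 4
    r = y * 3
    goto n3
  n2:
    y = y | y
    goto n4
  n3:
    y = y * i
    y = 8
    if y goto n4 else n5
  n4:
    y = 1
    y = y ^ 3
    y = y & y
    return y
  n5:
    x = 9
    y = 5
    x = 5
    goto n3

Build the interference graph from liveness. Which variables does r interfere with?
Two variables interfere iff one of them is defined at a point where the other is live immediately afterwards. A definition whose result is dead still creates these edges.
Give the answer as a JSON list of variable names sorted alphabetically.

Block summaries:
  n0: def={i,x,y} ue=∅
  n1: def={r,y} ue=∅
  n2: def={y} ue={y}
  n3: def={y} ue={i,y}
  n4: def={y} ue=∅
  n5: def={x,y} ue=∅

Backward fixpoint:
  n0 li=∅ lo={i,y}
  n1 li={i} lo={i,y}
  n2 li={y} lo=∅
  n3 li={i,y} lo={i}
  n4 li=∅ lo=∅
  n5 li={i} lo={i,y}

Interference:
  i: {r,x,y}
  r: {i,y}
  x: {i,y}
  y: {i,r,x}

N(r) = ["i", "y"]

Answer: ["i", "y"]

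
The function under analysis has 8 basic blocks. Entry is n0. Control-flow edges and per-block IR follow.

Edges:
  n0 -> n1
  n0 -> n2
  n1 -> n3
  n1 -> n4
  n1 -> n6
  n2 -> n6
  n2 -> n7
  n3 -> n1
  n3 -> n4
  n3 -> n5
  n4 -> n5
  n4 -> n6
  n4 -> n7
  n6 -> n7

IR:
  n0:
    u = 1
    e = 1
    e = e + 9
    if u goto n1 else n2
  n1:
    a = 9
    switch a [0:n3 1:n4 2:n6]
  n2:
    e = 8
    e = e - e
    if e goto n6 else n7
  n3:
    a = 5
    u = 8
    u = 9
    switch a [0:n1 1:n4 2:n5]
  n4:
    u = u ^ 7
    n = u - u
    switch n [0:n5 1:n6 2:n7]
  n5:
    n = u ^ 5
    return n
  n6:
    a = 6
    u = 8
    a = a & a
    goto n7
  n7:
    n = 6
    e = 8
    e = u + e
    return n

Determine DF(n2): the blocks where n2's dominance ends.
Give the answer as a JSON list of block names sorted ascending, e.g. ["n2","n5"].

Answer: ["n6", "n7"]

Analysis:
idom tree: n1←n0 n2←n0 n3←n1 n4←n1 n5←n1 n6←n0 n7←n0
Dom at joins:
  n1: preds {n0,n3}: {n0} ∩ {n0,n1,n3} = {n0}; idom=n0
  n4: preds {n1,n3}: {n0,n1} ∩ {n0,n1,n3} = {n0,n1}; idom=n1
  n5: preds {n3,n4}: {n0,n1,n3} ∩ {n0,n1,n4} = {n0,n1}; idom=n1
  n6: preds {n1,n2,n4}: {n0,n1} ∩ {n0,n2} ∩ {n0,n1,n4} = {n0}; idom=n0
  n7: preds {n2,n4,n6}: {n0,n2} ∩ {n0,n1,n4} ∩ {n0,n6} = {n0}; idom=n0

Frontier:
  join n1 pred n0: · stop@n0
  join n1 pred n3: n3→n1 stop@n0
  join n4 pred n1: · stop@n1
  join n4 pred n3: n3 stop@n1
  join n5 pred n3: n3 stop@n1
  join n5 pred n4: n4 stop@n1
  join n6 pred n1: n1 stop@n0
  join n6 pred n2: n2 stop@n0
  join n6 pred n4: n4→n1 stop@n0
  join n7 pred n2: n2 stop@n0
  join n7 pred n4: n4→n1 stop@n0
  join n7 pred n6: n6 stop@n0
  n0: DF=∅
  n1: DF={n1,n6,n7}
  n2: DF={n6,n7}
  n3: DF={n1,n4,n5}
  n4: DF={n5,n6,n7}
  n5: DF=∅
  n6: DF={n7}
  n7: DF=∅

DF(n2) = ["n6", "n7"]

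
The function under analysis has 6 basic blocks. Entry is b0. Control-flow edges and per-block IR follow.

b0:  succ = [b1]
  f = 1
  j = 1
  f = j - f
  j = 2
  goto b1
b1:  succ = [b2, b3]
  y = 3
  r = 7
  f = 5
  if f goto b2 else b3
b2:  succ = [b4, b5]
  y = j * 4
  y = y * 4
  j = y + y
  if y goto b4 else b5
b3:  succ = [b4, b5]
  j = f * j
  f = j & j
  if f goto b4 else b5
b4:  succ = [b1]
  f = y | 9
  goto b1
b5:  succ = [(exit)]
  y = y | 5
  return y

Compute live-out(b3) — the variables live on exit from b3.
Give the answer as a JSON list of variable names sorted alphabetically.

Answer: ["j", "y"]

Analysis:
Per-block:
  b0 def {f,j} use ∅
  b1 def {f,r,y} use ∅
  b2 def {j,y} use {j}
  b3 def {f,j} use {f,j}
  b4 def {f} use {y}
  b5 def {y} use {y}

Liveness:
  b0 li=∅ lo={j}
  b1 li={j} lo={f,j,y}
  b2 li={j} lo={j,y}
  b3 li={f,j,y} lo={j,y}
  b4 li={j,y} lo={j}
  b5 li={y} lo=∅

live-out(b3) = ["j", "y"]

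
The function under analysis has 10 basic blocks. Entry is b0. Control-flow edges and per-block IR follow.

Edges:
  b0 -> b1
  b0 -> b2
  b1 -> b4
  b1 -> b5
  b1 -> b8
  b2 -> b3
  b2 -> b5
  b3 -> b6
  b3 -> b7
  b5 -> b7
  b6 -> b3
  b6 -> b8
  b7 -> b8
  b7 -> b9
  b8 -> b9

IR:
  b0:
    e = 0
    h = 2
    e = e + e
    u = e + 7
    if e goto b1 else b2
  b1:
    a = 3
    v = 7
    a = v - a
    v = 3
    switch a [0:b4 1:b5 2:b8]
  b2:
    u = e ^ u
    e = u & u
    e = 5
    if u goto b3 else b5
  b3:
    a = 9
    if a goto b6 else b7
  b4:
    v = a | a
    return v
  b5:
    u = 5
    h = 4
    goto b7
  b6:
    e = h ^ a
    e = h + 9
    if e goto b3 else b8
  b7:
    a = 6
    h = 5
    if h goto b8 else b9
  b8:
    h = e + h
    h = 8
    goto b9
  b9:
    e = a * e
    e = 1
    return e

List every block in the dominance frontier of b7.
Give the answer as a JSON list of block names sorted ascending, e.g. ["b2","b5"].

Answer: ["b8", "b9"]

Working:
idom tree: b1←b0 b2←b0 b3←b2 b4←b1 b5←b0 b6←b3 b7←b0 b8←b0 b9←b0
Dom∩ at merges:
  b3: preds {b2,b6}: {b0,b2} ∩ {b0,b2,b3,b6} = {b0,b2}; idom=b2
  b5: preds {b1,b2}: {b0,b1} ∩ {b0,b2} = {b0}; idom=b0
  b7: preds {b3,b5}: {b0,b2,b3} ∩ {b0,b5} = {b0}; idom=b0
  b8: preds {b1,b6,b7}: {b0,b1} ∩ {b0,b2,b3,b6} ∩ {b0,b7} = {b0}; idom=b0
  b9: preds {b7,b8}: {b0,b7} ∩ {b0,b8} = {b0}; idom=b0

Frontier:
  join b3 pred b2: · stop@b2
  join b3 pred b6: b6→b3 stop@b2
  join b5 pred b1: b1 stop@b0
  join b5 pred b2: b2 stop@b0
  join b7 pred b3: b3→b2 stop@b0
  join b7 pred b5: b5 stop@b0
  join b8 pred b1: b1 stop@b0
  join b8 pred b6: b6→b3→b2 stop@b0
  join b8 pred b7: b7 stop@b0
  join b9 pred b7: b7 stop@b0
  join b9 pred b8: b8 stop@b0
  DF(b0)=∅
  DF(b1)={b5,b8}
  DF(b2)={b5,b7,b8}
  DF(b3)={b3,b7,b8}
  DF(b4)=∅
  DF(b5)={b7}
  DF(b6)={b3,b8}
  DF(b7)={b8,b9}
  DF(b8)={b9}
  DF(b9)=∅

DF(b7) = ["b8", "b9"]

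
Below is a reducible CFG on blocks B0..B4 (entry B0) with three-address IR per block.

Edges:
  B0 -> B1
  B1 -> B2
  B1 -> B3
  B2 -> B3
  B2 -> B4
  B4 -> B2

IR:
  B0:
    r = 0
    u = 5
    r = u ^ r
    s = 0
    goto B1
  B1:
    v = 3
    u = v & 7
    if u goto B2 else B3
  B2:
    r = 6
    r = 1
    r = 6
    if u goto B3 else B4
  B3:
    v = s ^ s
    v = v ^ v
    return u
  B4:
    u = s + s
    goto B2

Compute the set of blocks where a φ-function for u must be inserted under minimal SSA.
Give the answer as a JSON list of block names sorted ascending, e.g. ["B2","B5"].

idom tree: B1←B0 B2←B1 B3←B1 B4←B2
Join-block Dom:
  B2: preds {B1,B4}: {B0,B1} ∩ {B0,B1,B2,B4} = {B0,B1}; idom=B1
  B3: preds {B1,B2}: {B0,B1} ∩ {B0,B1,B2} = {B0,B1}; idom=B1

Frontier:
  join B2 pred B1: · stop@B1
  join B2 pred B4: B4→B2 stop@B1
  join B3 pred B1: · stop@B1
  join B3 pred B2: B2 stop@B1
  B0 → ∅
  B1 → ∅
  B2 → {B2,B3}
  B3 → ∅
  B4 → {B2}

φ for u: defs {B0,B1,B4}
  DF⁺ = {B2,B3}

Answer: ["B2", "B3"]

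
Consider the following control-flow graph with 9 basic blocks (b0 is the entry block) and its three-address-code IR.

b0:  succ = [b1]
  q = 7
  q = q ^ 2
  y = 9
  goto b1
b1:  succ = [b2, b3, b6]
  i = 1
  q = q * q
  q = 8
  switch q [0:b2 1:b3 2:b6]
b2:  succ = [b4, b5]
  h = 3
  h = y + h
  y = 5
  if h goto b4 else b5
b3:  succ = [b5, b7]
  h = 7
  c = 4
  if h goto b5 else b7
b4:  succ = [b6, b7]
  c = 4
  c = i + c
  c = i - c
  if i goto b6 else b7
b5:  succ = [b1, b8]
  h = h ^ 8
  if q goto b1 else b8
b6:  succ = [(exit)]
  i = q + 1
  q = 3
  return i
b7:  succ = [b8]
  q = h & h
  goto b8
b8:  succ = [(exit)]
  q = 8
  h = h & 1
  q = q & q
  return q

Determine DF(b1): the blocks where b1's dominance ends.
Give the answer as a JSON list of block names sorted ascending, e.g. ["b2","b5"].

idom tree: b1←b0 b2←b1 b3←b1 b4←b2 b5←b1 b6←b1 b7←b1 b8←b1
Dom at joins:
  b1: preds {b0,b5}: {b0} ∩ {b0,b1,b5} = {b0}; idom=b0
  b5: preds {b2,b3}: {b0,b1,b2} ∩ {b0,b1,b3} = {b0,b1}; idom=b1
  b6: preds {b1,b4}: {b0,b1} ∩ {b0,b1,b2,b4} = {b0,b1}; idom=b1
  b7: preds {b3,b4}: {b0,b1,b3} ∩ {b0,b1,b2,b4} = {b0,b1}; idom=b1
  b8: preds {b5,b7}: {b0,b1,b5} ∩ {b0,b1,b7} = {b0,b1}; idom=b1

DF derivation:
  b1←b0: walk · to b0
  b1←b5: walk b5→b1 to b0
  b5←b2: walk b2 to b1
  b5←b3: walk b3 to b1
  b6←b1: walk · to b1
  b6←b4: walk b4→b2 to b1
  b7←b3: walk b3 to b1
  b7←b4: walk b4→b2 to b1
  b8←b5: walk b5 to b1
  b8←b7: walk b7 to b1
  DF(b0)=∅
  DF(b1)={b1}
  DF(b2)={b5,b6,b7}
  DF(b3)={b5,b7}
  DF(b4)={b6,b7}
  DF(b5)={b1,b8}
  DF(b6)=∅
  DF(b7)={b8}
  DF(b8)=∅

DF(b1) = ["b1"]

Answer: ["b1"]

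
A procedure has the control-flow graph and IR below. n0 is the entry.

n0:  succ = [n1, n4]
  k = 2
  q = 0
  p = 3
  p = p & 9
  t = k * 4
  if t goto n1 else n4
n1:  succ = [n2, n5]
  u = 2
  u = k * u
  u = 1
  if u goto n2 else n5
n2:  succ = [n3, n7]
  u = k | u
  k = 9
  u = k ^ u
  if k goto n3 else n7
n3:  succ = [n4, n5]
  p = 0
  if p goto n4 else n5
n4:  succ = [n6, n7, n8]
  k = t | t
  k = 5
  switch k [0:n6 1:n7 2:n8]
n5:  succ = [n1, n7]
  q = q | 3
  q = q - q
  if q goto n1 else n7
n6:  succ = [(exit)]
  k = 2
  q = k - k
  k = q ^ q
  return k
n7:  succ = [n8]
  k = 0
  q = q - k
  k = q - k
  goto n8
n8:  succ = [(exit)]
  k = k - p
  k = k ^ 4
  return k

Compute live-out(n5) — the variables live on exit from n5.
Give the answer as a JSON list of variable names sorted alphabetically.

Answer: ["k", "p", "q", "t"]

Derivation:
def/use:
  n0: def={k,p,q,t} ue=∅
  n1: def={u} ue={k}
  n2: def={k,u} ue={k,u}
  n3: def={p} ue=∅
  n4: def={k} ue={t}
  n5: def={q} ue={q}
  n6: def={k,q} ue=∅
  n7: def={k,q} ue={q}
  n8: def={k} ue={k,p}

Backward fixpoint:
  live n0: ∅→{k,p,q,t}
  live n1: {k,p,q,t}→{k,p,q,t,u}
  live n2: {k,p,q,t,u}→{k,p,q,t}
  live n3: {k,q,t}→{k,p,q,t}
  live n4: {p,q,t}→{k,p,q}
  live n5: {k,p,q,t}→{k,p,q,t}
  live n6: ∅→∅
  live n7: {p,q}→{k,p}
  live n8: {k,p}→∅

live-out(n5) = ["k", "p", "q", "t"]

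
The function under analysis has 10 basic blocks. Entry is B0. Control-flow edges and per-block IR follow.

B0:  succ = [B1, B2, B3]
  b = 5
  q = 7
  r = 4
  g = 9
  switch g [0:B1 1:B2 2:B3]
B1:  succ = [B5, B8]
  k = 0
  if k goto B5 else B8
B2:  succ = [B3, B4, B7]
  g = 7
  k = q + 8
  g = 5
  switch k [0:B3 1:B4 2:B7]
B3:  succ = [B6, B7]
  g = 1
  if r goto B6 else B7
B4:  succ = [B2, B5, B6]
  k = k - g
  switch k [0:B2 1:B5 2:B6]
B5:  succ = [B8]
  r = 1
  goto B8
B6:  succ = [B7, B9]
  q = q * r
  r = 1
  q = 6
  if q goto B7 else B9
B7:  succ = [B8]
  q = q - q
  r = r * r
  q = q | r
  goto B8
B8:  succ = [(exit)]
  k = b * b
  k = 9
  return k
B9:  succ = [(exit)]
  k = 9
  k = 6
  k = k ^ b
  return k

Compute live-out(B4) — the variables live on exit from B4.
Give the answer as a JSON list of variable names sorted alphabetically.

Answer: ["b", "q", "r"]

Derivation:
Block summaries:
  B0: {b,g,q,r} / ∅
  B1: {k} / ∅
  B2: {g,k} / {q}
  B3: {g} / {r}
  B4: {k} / {g,k}
  B5: {r} / ∅
  B6: {q,r} / {q,r}
  B7: {q,r} / {q,r}
  B8: {k} / {b}
  B9: {k} / {b}

Liveness:
  live B0: ∅→{b,q,r}
  live B1: {b}→{b}
  live B2: {b,q,r}→{b,g,k,q,r}
  live B3: {b,q,r}→{b,q,r}
  live B4: {b,g,k,q,r}→{b,q,r}
  live B5: {b}→{b}
  live B6: {b,q,r}→{b,q,r}
  live B7: {b,q,r}→{b}
  live B8: {b}→∅
  live B9: {b}→∅

live-out(B4) = ["b", "q", "r"]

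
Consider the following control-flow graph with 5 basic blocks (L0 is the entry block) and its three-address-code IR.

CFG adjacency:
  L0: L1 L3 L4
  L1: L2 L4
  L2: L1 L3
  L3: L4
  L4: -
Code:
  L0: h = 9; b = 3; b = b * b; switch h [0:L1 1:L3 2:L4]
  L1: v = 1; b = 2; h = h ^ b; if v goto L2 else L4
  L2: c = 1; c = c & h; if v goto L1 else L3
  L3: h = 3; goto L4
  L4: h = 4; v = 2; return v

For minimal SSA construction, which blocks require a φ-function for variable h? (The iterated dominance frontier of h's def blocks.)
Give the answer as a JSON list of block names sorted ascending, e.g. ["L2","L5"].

Answer: ["L1", "L3", "L4"]

Working:
idom tree: L1←L0 L2←L1 L3←L0 L4←L0
Dom∩ at merges:
  L1: preds {L0,L2}: {L0} ∩ {L0,L1,L2} = {L0}; idom=L0
  L3: preds {L0,L2}: {L0} ∩ {L0,L1,L2} = {L0}; idom=L0
  L4: preds {L0,L1,L3}: {L0} ∩ {L0,L1} ∩ {L0,L3} = {L0}; idom=L0

DF walk-up:
  L1←L0: walk · to L0
  L1←L2: walk L2→L1 to L0
  L3←L0: walk · to L0
  L3←L2: walk L2→L1 to L0
  L4←L0: walk · to L0
  L4←L1: walk L1 to L0
  L4←L3: walk L3 to L0
  DF(L0)=∅
  DF(L1)={L1,L3,L4}
  DF(L2)={L1,L3}
  DF(L3)={L4}
  DF(L4)=∅

φ for h: defs {L0,L1,L3,L4}
  DF⁺ = {L1,L3,L4}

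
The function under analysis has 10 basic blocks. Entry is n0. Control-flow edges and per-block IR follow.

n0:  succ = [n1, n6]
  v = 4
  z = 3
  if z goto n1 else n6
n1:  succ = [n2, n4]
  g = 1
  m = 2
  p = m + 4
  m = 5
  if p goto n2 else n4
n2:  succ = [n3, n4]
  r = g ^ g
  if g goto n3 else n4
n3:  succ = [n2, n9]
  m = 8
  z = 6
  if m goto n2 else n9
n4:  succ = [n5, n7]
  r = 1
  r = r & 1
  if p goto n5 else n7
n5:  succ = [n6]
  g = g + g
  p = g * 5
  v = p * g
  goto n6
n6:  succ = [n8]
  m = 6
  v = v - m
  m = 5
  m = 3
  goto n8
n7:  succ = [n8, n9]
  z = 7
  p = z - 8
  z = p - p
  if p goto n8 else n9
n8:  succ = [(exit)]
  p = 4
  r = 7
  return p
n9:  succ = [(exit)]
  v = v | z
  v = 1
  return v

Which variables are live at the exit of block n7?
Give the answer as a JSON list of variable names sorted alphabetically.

Answer: ["v", "z"]

Analysis:
Block summaries:
  n0 def {v,z} use ∅
  n1 def {g,m,p} use ∅
  n2 def {r} use {g}
  n3 def {m,z} use ∅
  n4 def {r} use {p}
  n5 def {g,p,v} use {g}
  n6 def {m,v} use {v}
  n7 def {p,z} use ∅
  n8 def {p,r} use ∅
  n9 def {v} use {v,z}

Liveness:
  n0: in=∅ out={v}
  n1: in={v} out={g,p,v}
  n2: in={g,p,v} out={g,p,v}
  n3: in={g,p,v} out={g,p,v,z}
  n4: in={g,p,v} out={g,v}
  n5: in={g} out={v}
  n6: in={v} out=∅
  n7: in={v} out={v,z}
  n8: in=∅ out=∅
  n9: in={v,z} out=∅

live-out(n7) = ["v", "z"]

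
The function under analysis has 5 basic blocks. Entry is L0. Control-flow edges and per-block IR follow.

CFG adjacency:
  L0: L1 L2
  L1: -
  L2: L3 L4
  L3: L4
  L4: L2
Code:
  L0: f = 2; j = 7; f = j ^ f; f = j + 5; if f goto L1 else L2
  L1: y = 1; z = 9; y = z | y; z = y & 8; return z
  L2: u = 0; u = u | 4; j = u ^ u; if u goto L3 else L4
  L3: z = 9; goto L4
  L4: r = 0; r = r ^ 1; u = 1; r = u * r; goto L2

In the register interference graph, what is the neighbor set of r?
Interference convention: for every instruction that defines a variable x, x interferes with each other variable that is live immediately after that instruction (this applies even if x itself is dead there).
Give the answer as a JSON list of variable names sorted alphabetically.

Block summaries:
  L0: {f,j} / ∅
  L1: {y,z} / ∅
  L2: {j,u} / ∅
  L3: {z} / ∅
  L4: {r,u} / ∅

Liveness:
  live L0: ∅→∅
  live L1: ∅→∅
  live L2: ∅→∅
  live L3: ∅→∅
  live L4: ∅→∅

Interfere edges:
  f — {j}
  j — {f,u}
  r — {u}
  u — {j,r}
  y — {z}
  z — {y}

N(r) = ["u"]

Answer: ["u"]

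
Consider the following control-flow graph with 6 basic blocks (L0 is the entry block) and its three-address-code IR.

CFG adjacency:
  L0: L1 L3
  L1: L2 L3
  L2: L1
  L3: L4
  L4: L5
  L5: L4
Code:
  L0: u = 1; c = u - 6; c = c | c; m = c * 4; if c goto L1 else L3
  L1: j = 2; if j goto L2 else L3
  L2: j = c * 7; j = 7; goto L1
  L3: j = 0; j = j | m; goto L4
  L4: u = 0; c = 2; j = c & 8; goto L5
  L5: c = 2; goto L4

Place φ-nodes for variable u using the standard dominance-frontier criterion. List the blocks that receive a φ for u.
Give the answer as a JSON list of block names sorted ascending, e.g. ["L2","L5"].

Answer: ["L4"]

Analysis:
idom tree: L1←L0 L2←L1 L3←L0 L4←L3 L5←L4
Dom at joins:
  L1: preds {L0,L2}: {L0} ∩ {L0,L1,L2} = {L0}; idom=L0
  L3: preds {L0,L1}: {L0} ∩ {L0,L1} = {L0}; idom=L0
  L4: preds {L3,L5}: {L0,L3} ∩ {L0,L3,L4,L5} = {L0,L3}; idom=L3

DF walk-up:
  L1←L0: walk · to L0
  L1←L2: walk L2→L1 to L0
  L3←L0: walk · to L0
  L3←L1: walk L1 to L0
  L4←L3: walk · to L3
  L4←L5: walk L5→L4 to L3
  L0: DF=∅
  L1: DF={L1,L3}
  L2: DF={L1}
  L3: DF=∅
  L4: DF={L4}
  L5: DF={L4}

φ for u: defs {L0,L4}
  DF⁺ = {L4}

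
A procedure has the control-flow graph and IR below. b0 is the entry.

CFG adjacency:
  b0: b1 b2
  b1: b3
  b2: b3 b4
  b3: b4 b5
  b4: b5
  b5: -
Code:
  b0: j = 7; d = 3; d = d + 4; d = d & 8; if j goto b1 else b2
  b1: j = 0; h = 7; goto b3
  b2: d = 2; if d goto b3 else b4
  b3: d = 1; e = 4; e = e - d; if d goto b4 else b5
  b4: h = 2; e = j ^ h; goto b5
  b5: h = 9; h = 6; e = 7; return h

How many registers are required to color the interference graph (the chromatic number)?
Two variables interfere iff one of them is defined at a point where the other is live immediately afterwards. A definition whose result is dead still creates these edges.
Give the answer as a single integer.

Answer: 3

Derivation:
def/use:
  b0: def={d,j} ue=∅
  b1: def={h,j} ue=∅
  b2: def={d} ue=∅
  b3: def={d,e} ue=∅
  b4: def={e,h} ue={j}
  b5: def={e,h} ue=∅

Backward fixpoint:
  b0 li=∅ lo={j}
  b1 li=∅ lo={j}
  b2 li={j} lo={j}
  b3 li={j} lo={j}
  b4 li={j} lo=∅
  b5 li=∅ lo=∅

Interfere edges:
  d — {e,j}
  e — {d,h,j}
  h — {e,j}
  j — {d,e,h}

Chromatic number:
  clique {d,e,j} ⇒ need ≥ 3
  assign d→r2 e→r0 h→r2 j→r1 — no edge inside a register ⇒ χ ≤ 3
  χ = 3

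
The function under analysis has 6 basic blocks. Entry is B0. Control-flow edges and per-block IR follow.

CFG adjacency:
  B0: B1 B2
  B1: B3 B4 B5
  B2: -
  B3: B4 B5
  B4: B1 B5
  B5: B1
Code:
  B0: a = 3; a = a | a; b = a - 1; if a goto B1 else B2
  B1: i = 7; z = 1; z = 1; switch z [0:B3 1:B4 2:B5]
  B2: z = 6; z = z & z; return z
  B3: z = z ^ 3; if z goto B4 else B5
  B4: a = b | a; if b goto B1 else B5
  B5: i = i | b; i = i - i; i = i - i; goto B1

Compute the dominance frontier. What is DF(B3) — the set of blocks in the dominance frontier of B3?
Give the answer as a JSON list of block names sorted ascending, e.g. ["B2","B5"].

Answer: ["B4", "B5"]

Derivation:
idom tree: B1←B0 B2←B0 B3←B1 B4←B1 B5←B1
Join-block Dom:
  B1: preds {B0,B4,B5}: {B0} ∩ {B0,B1,B4} ∩ {B0,B1,B5} = {B0}; idom=B0
  B4: preds {B1,B3}: {B0,B1} ∩ {B0,B1,B3} = {B0,B1}; idom=B1
  B5: preds {B1,B3,B4}: {B0,B1} ∩ {B0,B1,B3} ∩ {B0,B1,B4} = {B0,B1}; idom=B1

DF walk-up:
  join B1 pred B0: · stop@B0
  join B1 pred B4: B4→B1 stop@B0
  join B1 pred B5: B5→B1 stop@B0
  join B4 pred B1: · stop@B1
  join B4 pred B3: B3 stop@B1
  join B5 pred B1: · stop@B1
  join B5 pred B3: B3 stop@B1
  join B5 pred B4: B4 stop@B1
  DF(B0)=∅
  DF(B1)={B1}
  DF(B2)=∅
  DF(B3)={B4,B5}
  DF(B4)={B1,B5}
  DF(B5)={B1}

DF(B3) = ["B4", "B5"]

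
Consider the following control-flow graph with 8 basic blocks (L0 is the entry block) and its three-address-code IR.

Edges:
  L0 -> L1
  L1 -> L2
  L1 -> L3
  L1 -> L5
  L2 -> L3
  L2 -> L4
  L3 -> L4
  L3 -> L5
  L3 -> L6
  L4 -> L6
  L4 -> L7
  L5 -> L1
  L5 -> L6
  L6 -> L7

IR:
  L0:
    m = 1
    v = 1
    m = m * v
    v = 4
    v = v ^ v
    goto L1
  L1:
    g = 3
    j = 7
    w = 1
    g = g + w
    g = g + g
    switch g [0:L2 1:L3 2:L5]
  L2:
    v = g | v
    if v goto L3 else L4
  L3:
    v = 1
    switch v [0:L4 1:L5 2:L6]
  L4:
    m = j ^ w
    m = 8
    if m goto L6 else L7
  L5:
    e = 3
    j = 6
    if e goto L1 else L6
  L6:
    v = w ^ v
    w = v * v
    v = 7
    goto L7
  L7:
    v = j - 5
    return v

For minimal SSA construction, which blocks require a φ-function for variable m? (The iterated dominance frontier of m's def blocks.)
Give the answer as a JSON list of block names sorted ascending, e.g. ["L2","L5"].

idom tree: L1←L0 L2←L1 L3←L1 L4←L1 L5←L1 L6←L1 L7←L1
Dom at joins:
  L1: preds {L0,L5}: {L0} ∩ {L0,L1,L5} = {L0}; idom=L0
  L3: preds {L1,L2}: {L0,L1} ∩ {L0,L1,L2} = {L0,L1}; idom=L1
  L4: preds {L2,L3}: {L0,L1,L2} ∩ {L0,L1,L3} = {L0,L1}; idom=L1
  L5: preds {L1,L3}: {L0,L1} ∩ {L0,L1,L3} = {L0,L1}; idom=L1
  L6: preds {L3,L4,L5}: {L0,L1,L3} ∩ {L0,L1,L4} ∩ {L0,L1,L5} = {L0,L1}; idom=L1
  L7: preds {L4,L6}: {L0,L1,L4} ∩ {L0,L1,L6} = {L0,L1}; idom=L1

DF derivation:
  join L1 pred L0: · stop@L0
  join L1 pred L5: L5→L1 stop@L0
  join L3 pred L1: · stop@L1
  join L3 pred L2: L2 stop@L1
  join L4 pred L2: L2 stop@L1
  join L4 pred L3: L3 stop@L1
  join L5 pred L1: · stop@L1
  join L5 pred L3: L3 stop@L1
  join L6 pred L3: L3 stop@L1
  join L6 pred L4: L4 stop@L1
  join L6 pred L5: L5 stop@L1
  join L7 pred L4: L4 stop@L1
  join L7 pred L6: L6 stop@L1
  DF(L0)=∅
  DF(L1)={L1}
  DF(L2)={L3,L4}
  DF(L3)={L4,L5,L6}
  DF(L4)={L6,L7}
  DF(L5)={L1,L6}
  DF(L6)={L7}
  DF(L7)=∅

φ for m: defs {L0,L4}
  DF⁺ = {L6,L7}

Answer: ["L6", "L7"]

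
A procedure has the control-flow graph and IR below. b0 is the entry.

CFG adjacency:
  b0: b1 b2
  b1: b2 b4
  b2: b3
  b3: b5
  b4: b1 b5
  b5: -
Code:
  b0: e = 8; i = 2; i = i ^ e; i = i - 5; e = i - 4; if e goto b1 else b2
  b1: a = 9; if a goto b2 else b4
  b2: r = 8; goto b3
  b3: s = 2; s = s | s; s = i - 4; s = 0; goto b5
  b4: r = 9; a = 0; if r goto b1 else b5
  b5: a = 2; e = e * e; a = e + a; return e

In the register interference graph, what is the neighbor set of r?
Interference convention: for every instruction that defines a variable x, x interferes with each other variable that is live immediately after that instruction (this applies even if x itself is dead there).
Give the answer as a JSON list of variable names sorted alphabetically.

Answer: ["a", "e", "i"]

Analysis:
def/use:
  b0 def {e,i} use ∅
  b1 def {a} use ∅
  b2 def {r} use ∅
  b3 def {s} use {i}
  b4 def {a,r} use ∅
  b5 def {a,e} use {e}

Backward fixpoint:
  b0: in=∅ out={e,i}
  b1: in={e,i} out={e,i}
  b2: in={e,i} out={e,i}
  b3: in={e,i} out={e}
  b4: in={e,i} out={e,i}
  b5: in={e} out=∅

Conflict graph:
  a↔{e,i,r}
  e↔{a,i,r,s}
  i↔{a,e,r,s}
  r↔{a,e,i}
  s↔{e,i}

N(r) = ["a", "e", "i"]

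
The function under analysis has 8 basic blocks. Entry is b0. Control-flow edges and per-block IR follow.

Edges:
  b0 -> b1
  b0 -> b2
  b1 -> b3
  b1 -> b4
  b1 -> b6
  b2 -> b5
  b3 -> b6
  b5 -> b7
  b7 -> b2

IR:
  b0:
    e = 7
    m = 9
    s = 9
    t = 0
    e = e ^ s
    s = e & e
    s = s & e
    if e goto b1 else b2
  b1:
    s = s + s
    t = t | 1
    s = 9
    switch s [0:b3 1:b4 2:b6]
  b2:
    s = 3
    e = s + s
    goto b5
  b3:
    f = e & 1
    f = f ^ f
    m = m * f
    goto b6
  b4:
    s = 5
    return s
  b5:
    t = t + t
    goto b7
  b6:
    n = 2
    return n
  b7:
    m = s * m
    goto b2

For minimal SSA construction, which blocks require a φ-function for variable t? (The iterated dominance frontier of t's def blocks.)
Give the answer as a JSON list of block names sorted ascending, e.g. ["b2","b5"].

idom tree: b1←b0 b2←b0 b3←b1 b4←b1 b5←b2 b6←b1 b7←b5
Dom at joins:
  b2: preds {b0,b7}: {b0} ∩ {b0,b2,b5,b7} = {b0}; idom=b0
  b6: preds {b1,b3}: {b0,b1} ∩ {b0,b1,b3} = {b0,b1}; idom=b1

Frontier:
  join b2 pred b0: · stop@b0
  join b2 pred b7: b7→b5→b2 stop@b0
  join b6 pred b1: · stop@b1
  join b6 pred b3: b3 stop@b1
  b0: DF=∅
  b1: DF=∅
  b2: DF={b2}
  b3: DF={b6}
  b4: DF=∅
  b5: DF={b2}
  b6: DF=∅
  b7: DF={b2}

φ for t: defs {b0,b1,b5}
  DF⁺ = {b2}

Answer: ["b2"]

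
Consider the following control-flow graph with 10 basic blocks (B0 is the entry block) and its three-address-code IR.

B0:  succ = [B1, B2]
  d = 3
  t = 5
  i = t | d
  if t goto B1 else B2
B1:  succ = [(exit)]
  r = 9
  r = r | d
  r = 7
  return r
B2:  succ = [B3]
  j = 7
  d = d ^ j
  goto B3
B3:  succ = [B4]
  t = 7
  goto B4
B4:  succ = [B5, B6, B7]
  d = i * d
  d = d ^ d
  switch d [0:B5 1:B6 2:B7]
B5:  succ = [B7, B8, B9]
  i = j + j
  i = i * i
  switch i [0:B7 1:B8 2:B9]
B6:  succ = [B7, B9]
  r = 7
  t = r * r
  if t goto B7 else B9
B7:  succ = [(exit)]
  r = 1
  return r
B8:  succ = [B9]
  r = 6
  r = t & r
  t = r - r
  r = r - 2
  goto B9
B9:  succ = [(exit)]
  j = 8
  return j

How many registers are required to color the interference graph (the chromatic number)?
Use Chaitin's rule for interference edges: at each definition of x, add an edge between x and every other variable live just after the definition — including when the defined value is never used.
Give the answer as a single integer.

def/use:
  B0: def={d,i,t} ue=∅
  B1: def={r} ue={d}
  B2: def={d,j} ue={d}
  B3: def={t} ue=∅
  B4: def={d} ue={d,i}
  B5: def={i} ue={j}
  B6: def={r,t} ue=∅
  B7: def={r} ue=∅
  B8: def={r,t} ue={t}
  B9: def={j} ue=∅

Backward fixpoint:
  live B0: ∅→{d,i}
  live B1: {d}→∅
  live B2: {d,i}→{d,i,j}
  live B3: {d,i,j}→{d,i,j,t}
  live B4: {d,i,j,t}→{j,t}
  live B5: {j,t}→{t}
  live B6: ∅→∅
  live B7: ∅→∅
  live B8: {t}→∅
  live B9: ∅→∅

Conflict graph:
  d: {i,j,r,t}
  i: {d,j,t}
  j: {d,i,t}
  r: {d,t}
  t: {d,i,j,r}

Registers:
  {d,i,j,t} pairwise interfere (4-clique) ⇒ χ ≥ 4
  4-colouring: r0={d}  r1={t}  r2={i,r}  r3={j}
  χ = 4

Answer: 4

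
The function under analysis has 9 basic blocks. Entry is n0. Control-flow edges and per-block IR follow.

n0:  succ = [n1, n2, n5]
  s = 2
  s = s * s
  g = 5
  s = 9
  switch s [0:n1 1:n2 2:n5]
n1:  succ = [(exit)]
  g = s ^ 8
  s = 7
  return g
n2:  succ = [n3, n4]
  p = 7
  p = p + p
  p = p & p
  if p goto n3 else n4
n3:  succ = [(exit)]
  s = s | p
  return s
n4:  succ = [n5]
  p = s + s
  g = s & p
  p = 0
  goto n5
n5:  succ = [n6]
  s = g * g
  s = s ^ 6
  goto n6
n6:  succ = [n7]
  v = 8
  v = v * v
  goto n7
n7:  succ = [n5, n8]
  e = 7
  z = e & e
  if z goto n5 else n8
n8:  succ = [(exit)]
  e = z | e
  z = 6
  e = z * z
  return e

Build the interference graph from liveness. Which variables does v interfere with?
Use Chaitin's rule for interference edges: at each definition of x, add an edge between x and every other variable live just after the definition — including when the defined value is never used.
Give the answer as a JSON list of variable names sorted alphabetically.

Block summaries:
  n0 def {g,s} use ∅
  n1 def {g,s} use {s}
  n2 def {p} use ∅
  n3 def {s} use {p,s}
  n4 def {g,p} use {s}
  n5 def {s} use {g}
  n6 def {v} use ∅
  n7 def {e,z} use ∅
  n8 def {e,z} use {e,z}

Live sets:
  n0: in=∅ out={g,s}
  n1: in={s} out=∅
  n2: in={s} out={p,s}
  n3: in={p,s} out=∅
  n4: in={s} out={g}
  n5: in={g} out={g}
  n6: in={g} out={g}
  n7: in={g} out={e,g,z}
  n8: in={e,z} out=∅

Interfere edges:
  e: {g,z}
  g: {e,p,s,v,z}
  p: {g,s}
  s: {g,p}
  v: {g}
  z: {e,g}

N(v) = ["g"]

Answer: ["g"]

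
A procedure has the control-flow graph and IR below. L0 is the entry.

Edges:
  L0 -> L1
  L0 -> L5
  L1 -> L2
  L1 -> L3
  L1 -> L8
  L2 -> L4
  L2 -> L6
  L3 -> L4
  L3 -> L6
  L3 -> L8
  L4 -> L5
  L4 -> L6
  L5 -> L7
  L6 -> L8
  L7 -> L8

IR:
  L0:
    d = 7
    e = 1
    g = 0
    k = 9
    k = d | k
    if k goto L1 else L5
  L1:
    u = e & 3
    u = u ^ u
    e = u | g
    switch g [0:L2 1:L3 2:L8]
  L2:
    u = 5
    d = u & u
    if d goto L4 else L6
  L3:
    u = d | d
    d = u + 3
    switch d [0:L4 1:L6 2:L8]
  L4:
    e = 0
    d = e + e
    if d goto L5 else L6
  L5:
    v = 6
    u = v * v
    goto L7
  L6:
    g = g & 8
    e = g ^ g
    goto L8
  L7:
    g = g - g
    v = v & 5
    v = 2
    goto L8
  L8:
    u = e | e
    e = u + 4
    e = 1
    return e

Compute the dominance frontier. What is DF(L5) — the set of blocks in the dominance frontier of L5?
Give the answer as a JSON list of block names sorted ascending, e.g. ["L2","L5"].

idom tree: L1←L0 L2←L1 L3←L1 L4←L1 L5←L0 L6←L1 L7←L5 L8←L0
Join-block Dom:
  L4: preds {L2,L3}: {L0,L1,L2} ∩ {L0,L1,L3} = {L0,L1}; idom=L1
  L5: preds {L0,L4}: {L0} ∩ {L0,L1,L4} = {L0}; idom=L0
  L6: preds {L2,L3,L4}: {L0,L1,L2} ∩ {L0,L1,L3} ∩ {L0,L1,L4} = {L0,L1}; idom=L1
  L8: preds {L1,L3,L6,L7}: {L0,L1} ∩ {L0,L1,L3} ∩ {L0,L1,L6} ∩ {L0,L5,L7} = {L0}; idom=L0

DF derivation:
  L4←L2: walk L2 to L1
  L4←L3: walk L3 to L1
  L5←L0: walk · to L0
  L5←L4: walk L4→L1 to L0
  L6←L2: walk L2 to L1
  L6←L3: walk L3 to L1
  L6←L4: walk L4 to L1
  L8←L1: walk L1 to L0
  L8←L3: walk L3→L1 to L0
  L8←L6: walk L6→L1 to L0
  L8←L7: walk L7→L5 to L0
  L0 → ∅
  L1 → {L5,L8}
  L2 → {L4,L6}
  L3 → {L4,L6,L8}
  L4 → {L5,L6}
  L5 → {L8}
  L6 → {L8}
  L7 → {L8}
  L8 → ∅

DF(L5) = ["L8"]

Answer: ["L8"]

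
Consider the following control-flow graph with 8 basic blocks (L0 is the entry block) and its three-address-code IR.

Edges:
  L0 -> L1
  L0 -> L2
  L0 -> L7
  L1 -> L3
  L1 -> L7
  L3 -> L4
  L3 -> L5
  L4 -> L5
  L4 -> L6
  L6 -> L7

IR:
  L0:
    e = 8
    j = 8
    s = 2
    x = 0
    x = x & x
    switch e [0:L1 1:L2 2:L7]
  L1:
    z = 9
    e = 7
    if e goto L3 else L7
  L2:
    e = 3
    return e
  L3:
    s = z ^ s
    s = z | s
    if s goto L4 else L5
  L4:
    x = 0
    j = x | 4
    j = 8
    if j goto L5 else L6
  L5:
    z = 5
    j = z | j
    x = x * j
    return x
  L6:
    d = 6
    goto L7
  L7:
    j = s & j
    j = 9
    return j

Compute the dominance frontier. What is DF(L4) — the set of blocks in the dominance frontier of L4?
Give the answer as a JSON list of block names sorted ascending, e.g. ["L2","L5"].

idom tree: L1←L0 L2←L0 L3←L1 L4←L3 L5←L3 L6←L4 L7←L0
Join-block Dom:
  L5: preds {L3,L4}: {L0,L1,L3} ∩ {L0,L1,L3,L4} = {L0,L1,L3}; idom=L3
  L7: preds {L0,L1,L6}: {L0} ∩ {L0,L1} ∩ {L0,L1,L3,L4,L6} = {L0}; idom=L0

DF derivation:
  L5←L3: walk · to L3
  L5←L4: walk L4 to L3
  L7←L0: walk · to L0
  L7←L1: walk L1 to L0
  L7←L6: walk L6→L4→L3→L1 to L0
  DF(L0)=∅
  DF(L1)={L7}
  DF(L2)=∅
  DF(L3)={L7}
  DF(L4)={L5,L7}
  DF(L5)=∅
  DF(L6)={L7}
  DF(L7)=∅

DF(L4) = ["L5", "L7"]

Answer: ["L5", "L7"]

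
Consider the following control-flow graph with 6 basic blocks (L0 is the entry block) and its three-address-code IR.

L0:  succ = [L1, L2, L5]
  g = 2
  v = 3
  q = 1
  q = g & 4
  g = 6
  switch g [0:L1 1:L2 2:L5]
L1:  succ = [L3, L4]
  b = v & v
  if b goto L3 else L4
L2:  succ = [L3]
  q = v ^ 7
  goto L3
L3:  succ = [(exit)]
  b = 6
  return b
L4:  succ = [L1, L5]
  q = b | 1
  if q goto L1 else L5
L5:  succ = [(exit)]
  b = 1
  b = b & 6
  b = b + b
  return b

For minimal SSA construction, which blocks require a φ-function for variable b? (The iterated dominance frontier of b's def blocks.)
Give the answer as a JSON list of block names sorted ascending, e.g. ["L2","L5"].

idom tree: L1←L0 L2←L0 L3←L0 L4←L1 L5←L0
Join-block Dom:
  L1: preds {L0,L4}: {L0} ∩ {L0,L1,L4} = {L0}; idom=L0
  L3: preds {L1,L2}: {L0,L1} ∩ {L0,L2} = {L0}; idom=L0
  L5: preds {L0,L4}: {L0} ∩ {L0,L1,L4} = {L0}; idom=L0

DF derivation:
  L1←L0: walk · to L0
  L1←L4: walk L4→L1 to L0
  L3←L1: walk L1 to L0
  L3←L2: walk L2 to L0
  L5←L0: walk · to L0
  L5←L4: walk L4→L1 to L0
  L0: DF=∅
  L1: DF={L1,L3,L5}
  L2: DF={L3}
  L3: DF=∅
  L4: DF={L1,L5}
  L5: DF=∅

φ for b: defs {L1,L3,L5}
  DF⁺ = {L1,L3,L5}

Answer: ["L1", "L3", "L5"]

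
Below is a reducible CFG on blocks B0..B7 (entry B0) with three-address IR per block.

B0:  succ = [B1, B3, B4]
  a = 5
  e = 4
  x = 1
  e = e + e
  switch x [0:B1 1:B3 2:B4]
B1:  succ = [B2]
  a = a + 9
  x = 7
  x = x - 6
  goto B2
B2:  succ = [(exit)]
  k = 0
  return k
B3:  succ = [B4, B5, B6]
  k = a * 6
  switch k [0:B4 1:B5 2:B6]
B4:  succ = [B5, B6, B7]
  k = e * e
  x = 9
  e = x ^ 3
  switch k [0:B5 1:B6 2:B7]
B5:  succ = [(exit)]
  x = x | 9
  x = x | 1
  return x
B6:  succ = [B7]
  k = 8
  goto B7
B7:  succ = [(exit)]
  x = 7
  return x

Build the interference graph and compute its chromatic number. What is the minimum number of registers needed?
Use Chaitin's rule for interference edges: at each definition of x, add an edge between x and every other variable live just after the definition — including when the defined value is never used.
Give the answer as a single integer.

def/use:
  B0 def {a,e,x} use ∅
  B1 def {a,x} use {a}
  B2 def {k} use ∅
  B3 def {k} use {a}
  B4 def {e,k,x} use {e}
  B5 def {x} use {x}
  B6 def {k} use ∅
  B7 def {x} use ∅

Liveness:
  B0: in=∅ out={a,e,x}
  B1: in={a} out=∅
  B2: in=∅ out=∅
  B3: in={a,e,x} out={e,x}
  B4: in={e} out={x}
  B5: in={x} out=∅
  B6: in=∅ out=∅
  B7: in=∅ out=∅

Interference:
  a — {e,x}
  e — {a,k,x}
  k — {e,x}
  x — {a,e,k}

Registers:
  {a,e,x} pairwise interfere (3-clique) ⇒ χ ≥ 3
  assign a→R2 e→R0 k→R2 x→R1 — no edge inside a register ⇒ χ ≤ 3
  χ = 3

Answer: 3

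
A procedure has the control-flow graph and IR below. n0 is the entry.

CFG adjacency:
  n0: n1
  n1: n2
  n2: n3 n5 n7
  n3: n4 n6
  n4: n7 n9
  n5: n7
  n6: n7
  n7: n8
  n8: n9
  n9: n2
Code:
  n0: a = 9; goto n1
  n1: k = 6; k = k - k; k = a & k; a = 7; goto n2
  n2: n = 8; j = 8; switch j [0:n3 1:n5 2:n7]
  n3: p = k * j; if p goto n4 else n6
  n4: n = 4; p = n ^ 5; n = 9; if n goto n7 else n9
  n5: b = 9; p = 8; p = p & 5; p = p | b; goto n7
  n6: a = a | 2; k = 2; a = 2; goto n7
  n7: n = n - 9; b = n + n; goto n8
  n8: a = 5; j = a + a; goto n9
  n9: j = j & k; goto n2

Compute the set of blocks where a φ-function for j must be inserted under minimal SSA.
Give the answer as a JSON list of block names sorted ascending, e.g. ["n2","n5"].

Answer: ["n2", "n9"]

Derivation:
idom tree: n1←n0 n2←n1 n3←n2 n4←n3 n5←n2 n6←n3 n7←n2 n8←n7 n9←n2
Join-block Dom:
  n2: preds {n1,n9}: {n0,n1} ∩ {n0,n1,n2,n9} = {n0,n1}; idom=n1
  n7: preds {n2,n4,n5,n6}: {n0,n1,n2} ∩ {n0,n1,n2,n3,n4} ∩ {n0,n1,n2,n5} ∩ {n0,n1,n2,n3,n6} = {n0,n1,n2}; idom=n2
  n9: preds {n4,n8}: {n0,n1,n2,n3,n4} ∩ {n0,n1,n2,n7,n8} = {n0,n1,n2}; idom=n2

Frontier:
  join n2 pred n1: · stop@n1
  join n2 pred n9: n9→n2 stop@n1
  join n7 pred n2: · stop@n2
  join n7 pred n4: n4→n3 stop@n2
  join n7 pred n5: n5 stop@n2
  join n7 pred n6: n6→n3 stop@n2
  join n9 pred n4: n4→n3 stop@n2
  join n9 pred n8: n8→n7 stop@n2
  n0 → ∅
  n1 → ∅
  n2 → {n2}
  n3 → {n7,n9}
  n4 → {n7,n9}
  n5 → {n7}
  n6 → {n7}
  n7 → {n9}
  n8 → {n9}
  n9 → {n2}

φ for j: defs {n2,n8,n9}
  DF⁺ = {n2,n9}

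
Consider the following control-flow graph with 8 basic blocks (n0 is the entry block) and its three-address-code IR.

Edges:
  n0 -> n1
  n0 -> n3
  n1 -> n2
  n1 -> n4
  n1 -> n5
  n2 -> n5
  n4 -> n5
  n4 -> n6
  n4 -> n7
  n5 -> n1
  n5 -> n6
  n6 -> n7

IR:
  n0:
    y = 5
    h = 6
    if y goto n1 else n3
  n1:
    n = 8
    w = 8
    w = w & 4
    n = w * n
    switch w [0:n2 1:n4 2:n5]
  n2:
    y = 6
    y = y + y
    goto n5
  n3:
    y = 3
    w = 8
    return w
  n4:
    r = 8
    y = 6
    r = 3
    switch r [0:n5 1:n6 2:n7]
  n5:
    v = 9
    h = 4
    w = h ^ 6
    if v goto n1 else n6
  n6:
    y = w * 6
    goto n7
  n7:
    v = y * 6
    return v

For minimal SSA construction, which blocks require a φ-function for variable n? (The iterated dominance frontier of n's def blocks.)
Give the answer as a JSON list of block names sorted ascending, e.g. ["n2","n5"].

Answer: ["n1"]

Working:
idom tree: n1←n0 n2←n1 n3←n0 n4←n1 n5←n1 n6←n1 n7←n1
Dom at joins:
  n1: preds {n0,n5}: {n0} ∩ {n0,n1,n5} = {n0}; idom=n0
  n5: preds {n1,n2,n4}: {n0,n1} ∩ {n0,n1,n2} ∩ {n0,n1,n4} = {n0,n1}; idom=n1
  n6: preds {n4,n5}: {n0,n1,n4} ∩ {n0,n1,n5} = {n0,n1}; idom=n1
  n7: preds {n4,n6}: {n0,n1,n4} ∩ {n0,n1,n6} = {n0,n1}; idom=n1

Frontier:
  n1←n0: walk · to n0
  n1←n5: walk n5→n1 to n0
  n5←n1: walk · to n1
  n5←n2: walk n2 to n1
  n5←n4: walk n4 to n1
  n6←n4: walk n4 to n1
  n6←n5: walk n5 to n1
  n7←n4: walk n4 to n1
  n7←n6: walk n6 to n1
  n0: DF=∅
  n1: DF={n1}
  n2: DF={n5}
  n3: DF=∅
  n4: DF={n5,n6,n7}
  n5: DF={n1,n6}
  n6: DF={n7}
  n7: DF=∅

φ for n: defs {n1}
  DF⁺ = {n1}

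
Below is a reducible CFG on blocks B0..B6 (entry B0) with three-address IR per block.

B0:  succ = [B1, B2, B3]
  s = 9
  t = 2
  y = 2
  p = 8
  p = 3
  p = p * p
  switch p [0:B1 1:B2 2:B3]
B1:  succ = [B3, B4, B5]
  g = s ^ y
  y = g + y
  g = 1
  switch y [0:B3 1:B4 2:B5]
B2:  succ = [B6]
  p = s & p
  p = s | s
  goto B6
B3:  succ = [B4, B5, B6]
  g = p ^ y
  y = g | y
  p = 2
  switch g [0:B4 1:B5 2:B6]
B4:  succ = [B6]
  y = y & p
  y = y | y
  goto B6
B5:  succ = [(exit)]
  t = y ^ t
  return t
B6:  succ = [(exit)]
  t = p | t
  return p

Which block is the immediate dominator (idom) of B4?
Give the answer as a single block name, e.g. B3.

Answer: B0

Derivation:
idom tree: B1←B0 B2←B0 B3←B0 B4←B0 B5←B0 B6←B0
Dom at joins:
  B3: preds {B0,B1}: {B0} ∩ {B0,B1} = {B0}; idom=B0
  B4: preds {B1,B3}: {B0,B1} ∩ {B0,B3} = {B0}; idom=B0
  B5: preds {B1,B3}: {B0,B1} ∩ {B0,B3} = {B0}; idom=B0
  B6: preds {B2,B3,B4}: {B0,B2} ∩ {B0,B3} ∩ {B0,B4} = {B0}; idom=B0

idom(B4) = B0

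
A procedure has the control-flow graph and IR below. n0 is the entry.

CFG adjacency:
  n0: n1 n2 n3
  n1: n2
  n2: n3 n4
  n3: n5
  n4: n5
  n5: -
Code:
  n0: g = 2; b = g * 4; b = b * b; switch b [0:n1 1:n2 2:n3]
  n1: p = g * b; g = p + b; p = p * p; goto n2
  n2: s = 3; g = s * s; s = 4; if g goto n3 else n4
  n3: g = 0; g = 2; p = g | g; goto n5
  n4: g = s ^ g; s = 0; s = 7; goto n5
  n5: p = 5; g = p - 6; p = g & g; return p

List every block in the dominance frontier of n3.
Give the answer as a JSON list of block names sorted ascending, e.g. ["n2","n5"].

idom tree: n1←n0 n2←n0 n3←n0 n4←n2 n5←n0
Dom at joins:
  n2: preds {n0,n1}: {n0} ∩ {n0,n1} = {n0}; idom=n0
  n3: preds {n0,n2}: {n0} ∩ {n0,n2} = {n0}; idom=n0
  n5: preds {n3,n4}: {n0,n3} ∩ {n0,n2,n4} = {n0}; idom=n0

DF walk-up:
  join n2 pred n0: · stop@n0
  join n2 pred n1: n1 stop@n0
  join n3 pred n0: · stop@n0
  join n3 pred n2: n2 stop@n0
  join n5 pred n3: n3 stop@n0
  join n5 pred n4: n4→n2 stop@n0
  n0: DF=∅
  n1: DF={n2}
  n2: DF={n3,n5}
  n3: DF={n5}
  n4: DF={n5}
  n5: DF=∅

DF(n3) = ["n5"]

Answer: ["n5"]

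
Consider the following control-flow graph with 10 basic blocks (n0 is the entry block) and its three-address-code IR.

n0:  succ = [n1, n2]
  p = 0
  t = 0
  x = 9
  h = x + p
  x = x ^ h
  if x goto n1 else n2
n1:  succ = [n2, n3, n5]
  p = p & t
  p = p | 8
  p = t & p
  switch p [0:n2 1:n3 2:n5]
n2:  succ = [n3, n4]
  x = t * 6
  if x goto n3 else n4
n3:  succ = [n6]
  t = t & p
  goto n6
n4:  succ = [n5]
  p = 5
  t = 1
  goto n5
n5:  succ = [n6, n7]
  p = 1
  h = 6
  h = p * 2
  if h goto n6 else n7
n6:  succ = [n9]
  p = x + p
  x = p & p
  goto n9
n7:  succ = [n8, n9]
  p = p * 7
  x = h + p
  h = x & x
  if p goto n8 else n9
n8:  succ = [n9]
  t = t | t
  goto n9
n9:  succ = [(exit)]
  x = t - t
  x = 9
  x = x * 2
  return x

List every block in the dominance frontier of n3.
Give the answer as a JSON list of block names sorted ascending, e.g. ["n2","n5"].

Answer: ["n6"]

Derivation:
idom tree: n1←n0 n2←n0 n3←n0 n4←n2 n5←n0 n6←n0 n7←n5 n8←n7 n9←n0
Dom at joins:
  n2: preds {n0,n1}: {n0} ∩ {n0,n1} = {n0}; idom=n0
  n3: preds {n1,n2}: {n0,n1} ∩ {n0,n2} = {n0}; idom=n0
  n5: preds {n1,n4}: {n0,n1} ∩ {n0,n2,n4} = {n0}; idom=n0
  n6: preds {n3,n5}: {n0,n3} ∩ {n0,n5} = {n0}; idom=n0
  n9: preds {n6,n7,n8}: {n0,n6} ∩ {n0,n5,n7} ∩ {n0,n5,n7,n8} = {n0}; idom=n0

DF derivation:
  n2←n0: walk · to n0
  n2←n1: walk n1 to n0
  n3←n1: walk n1 to n0
  n3←n2: walk n2 to n0
  n5←n1: walk n1 to n0
  n5←n4: walk n4→n2 to n0
  n6←n3: walk n3 to n0
  n6←n5: walk n5 to n0
  n9←n6: walk n6 to n0
  n9←n7: walk n7→n5 to n0
  n9←n8: walk n8→n7→n5 to n0
  n0 → ∅
  n1 → {n2,n3,n5}
  n2 → {n3,n5}
  n3 → {n6}
  n4 → {n5}
  n5 → {n6,n9}
  n6 → {n9}
  n7 → {n9}
  n8 → {n9}
  n9 → ∅

DF(n3) = ["n6"]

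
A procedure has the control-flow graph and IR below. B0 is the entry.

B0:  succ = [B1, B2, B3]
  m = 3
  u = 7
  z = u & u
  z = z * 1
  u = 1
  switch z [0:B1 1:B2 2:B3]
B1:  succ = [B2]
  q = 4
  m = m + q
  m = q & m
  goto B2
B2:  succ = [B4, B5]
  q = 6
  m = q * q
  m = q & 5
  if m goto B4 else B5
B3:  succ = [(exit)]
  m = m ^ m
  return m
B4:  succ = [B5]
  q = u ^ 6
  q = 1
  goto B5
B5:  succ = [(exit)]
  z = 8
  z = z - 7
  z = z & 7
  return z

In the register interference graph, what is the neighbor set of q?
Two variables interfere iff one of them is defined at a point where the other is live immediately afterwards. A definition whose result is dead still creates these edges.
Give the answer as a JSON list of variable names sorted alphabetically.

Answer: ["m", "u"]

Derivation:
def/use:
  B0 def {m,u,z} use ∅
  B1 def {m,q} use {m}
  B2 def {m,q} use ∅
  B3 def {m} use {m}
  B4 def {q} use {u}
  B5 def {z} use ∅

Liveness:
  live B0: ∅→{m,u}
  live B1: {m,u}→{u}
  live B2: {u}→{u}
  live B3: {m}→∅
  live B4: {u}→∅
  live B5: ∅→∅

Conflict graph:
  m↔{q,u,z}
  q↔{m,u}
  u↔{m,q,z}
  z↔{m,u}

N(q) = ["m", "u"]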